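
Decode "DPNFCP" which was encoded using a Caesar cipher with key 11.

Step 1: Reverse the shift by subtracting 11 from each letter position.
  D (position 3) -> position (3-11) mod 26 = 18 -> S
  P (position 15) -> position (15-11) mod 26 = 4 -> E
  N (position 13) -> position (13-11) mod 26 = 2 -> C
  F (position 5) -> position (5-11) mod 26 = 20 -> U
  C (position 2) -> position (2-11) mod 26 = 17 -> R
  P (position 15) -> position (15-11) mod 26 = 4 -> E
Decrypted message: SECURE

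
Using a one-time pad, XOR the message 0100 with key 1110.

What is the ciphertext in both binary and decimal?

Step 1: Write out the XOR operation bit by bit:
  Message: 0100
  Key:     1110
  XOR:     1010
Step 2: Convert to decimal: 1010 = 10.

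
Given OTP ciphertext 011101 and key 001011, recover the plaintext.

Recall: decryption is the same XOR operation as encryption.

Step 1: XOR ciphertext with key:
  Ciphertext: 011101
  Key:        001011
  XOR:        010110
Step 2: Plaintext = 010110 = 22 in decimal.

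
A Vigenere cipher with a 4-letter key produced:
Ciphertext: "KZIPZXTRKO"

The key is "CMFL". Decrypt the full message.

Step 1: Key 'CMFL' has length 4. Extended key: CMFLCMFLCM
Step 2: Decrypt each position:
  K(10) - C(2) = 8 = I
  Z(25) - M(12) = 13 = N
  I(8) - F(5) = 3 = D
  P(15) - L(11) = 4 = E
  Z(25) - C(2) = 23 = X
  X(23) - M(12) = 11 = L
  T(19) - F(5) = 14 = O
  R(17) - L(11) = 6 = G
  K(10) - C(2) = 8 = I
  O(14) - M(12) = 2 = C
Plaintext: INDEXLOGIC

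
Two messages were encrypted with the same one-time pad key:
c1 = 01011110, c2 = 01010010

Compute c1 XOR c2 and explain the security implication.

Step 1: c1 XOR c2 = (m1 XOR k) XOR (m2 XOR k).
Step 2: By XOR associativity/commutativity: = m1 XOR m2 XOR k XOR k = m1 XOR m2.
Step 3: 01011110 XOR 01010010 = 00001100 = 12.
Step 4: The key cancels out! An attacker learns m1 XOR m2 = 12, revealing the relationship between plaintexts.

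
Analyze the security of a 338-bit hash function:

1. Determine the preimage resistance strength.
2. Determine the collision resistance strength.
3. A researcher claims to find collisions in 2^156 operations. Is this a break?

Step 1: Preimage resistance requires brute-force of 2^338 operations.
Step 2: Collision resistance (birthday bound) = 2^(338/2) = 2^169.
Step 3: The claimed attack costs 2^156 operations.
Step 4: Since 2^156 < 2^169, the claimed attack beats the generic birthday bound, so collision resistance is broken.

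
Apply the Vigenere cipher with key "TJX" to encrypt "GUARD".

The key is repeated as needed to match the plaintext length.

Step 1: Repeat key to match plaintext length:
  Plaintext: GUARD
  Key:       TJXTJ
Step 2: Encrypt each letter:
  G(6) + T(19) = (6+19) mod 26 = 25 = Z
  U(20) + J(9) = (20+9) mod 26 = 3 = D
  A(0) + X(23) = (0+23) mod 26 = 23 = X
  R(17) + T(19) = (17+19) mod 26 = 10 = K
  D(3) + J(9) = (3+9) mod 26 = 12 = M
Ciphertext: ZDXKM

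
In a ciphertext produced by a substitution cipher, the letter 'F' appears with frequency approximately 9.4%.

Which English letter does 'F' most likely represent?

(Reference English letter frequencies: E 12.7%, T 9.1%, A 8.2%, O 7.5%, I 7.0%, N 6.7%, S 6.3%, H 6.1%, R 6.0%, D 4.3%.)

Step 1: The observed frequency is 9.4%.
Step 2: Compare with English frequencies:
  E: 12.7% (difference: 3.3%)
  T: 9.1% (difference: 0.3%) <-- closest
  A: 8.2% (difference: 1.2%)
  O: 7.5% (difference: 1.9%)
  I: 7.0% (difference: 2.4%)
  N: 6.7% (difference: 2.7%)
  S: 6.3% (difference: 3.1%)
  H: 6.1% (difference: 3.3%)
  R: 6.0% (difference: 3.4%)
  D: 4.3% (difference: 5.1%)
Step 3: 'F' most likely represents 'T' (frequency 9.1%).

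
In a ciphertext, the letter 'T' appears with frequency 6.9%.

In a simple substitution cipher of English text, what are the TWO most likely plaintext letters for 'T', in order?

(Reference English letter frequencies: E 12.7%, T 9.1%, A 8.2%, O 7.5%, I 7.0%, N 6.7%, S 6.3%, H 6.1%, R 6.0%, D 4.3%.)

Step 1: Observed frequency of 'T' is 6.9%.
Step 2: Compute distances to each reference frequency and sort:
  I (7.0%): difference = 0.1% <-- BEST
  N (6.7%): difference = 0.2% <-- RUNNER-UP
  O (7.5%): difference = 0.6%
  S (6.3%): difference = 0.6%
  H (6.1%): difference = 0.8%
Step 3: Most likely is 'I' (7.0%, diff 0.1%); second most likely is 'N' (6.7%, diff 0.2%).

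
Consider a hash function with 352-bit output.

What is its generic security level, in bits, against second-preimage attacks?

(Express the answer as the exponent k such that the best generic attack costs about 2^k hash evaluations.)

Step 1: The hash has a 352-bit output.
Step 2: Second-preimage resistance means: given a specific input x, it should be infeasible to find a different y with h(y) = h(x).
With a 352-bit output, a generic search for a second preimage costs about 2^352 evaluations (each trial matches the fixed target with probability 2^-352).
Step 3: Security level = 352 bits.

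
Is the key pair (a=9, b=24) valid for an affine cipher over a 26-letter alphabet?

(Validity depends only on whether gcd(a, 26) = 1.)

Step 1: Compute gcd(9, 26).
Step 2: gcd(9, 26) = 1.
Since gcd = 1, 9 is coprime with 26, so it is a valid key.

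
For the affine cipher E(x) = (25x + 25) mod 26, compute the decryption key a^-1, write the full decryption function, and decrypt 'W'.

Step 1: Find a^-1, the modular inverse of 25 mod 26.
Step 2: We need 25 * a^-1 = 1 (mod 26).
Step 3: 25 * 25 = 625 = 24 * 26 + 1, so a^-1 = 25.
Step 4: D(y) = 25(y - 25) mod 26.
Step 5: Apply to 'W' (y = 22): D(22) = 25 * (22 - 25) mod 26 = 25 * -3 mod 26 = 3 -> 'D'.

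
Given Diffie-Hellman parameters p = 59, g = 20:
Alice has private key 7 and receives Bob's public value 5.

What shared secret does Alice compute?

Step 1: s = B^a mod p = 5^7 mod 59.
  5^1 mod 59 = 5
  5^2 mod 59 = (5 * 5) mod 59 = 25
  5^3 mod 59 = (25 * 5) mod 59 = 7
  5^4 mod 59 = (7 * 5) mod 59 = 35
  5^5 mod 59 = (35 * 5) mod 59 = 57
  5^6 mod 59 = (57 * 5) mod 59 = 49
  5^7 mod 59 = (49 * 5) mod 59 = 9
Result: shared secret = 9.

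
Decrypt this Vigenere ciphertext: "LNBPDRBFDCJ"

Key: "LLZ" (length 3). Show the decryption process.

Step 1: Key 'LLZ' has length 3. Extended key: LLZLLZLLZLL
Step 2: Decrypt each position:
  L(11) - L(11) = 0 = A
  N(13) - L(11) = 2 = C
  B(1) - Z(25) = 2 = C
  P(15) - L(11) = 4 = E
  D(3) - L(11) = 18 = S
  R(17) - Z(25) = 18 = S
  B(1) - L(11) = 16 = Q
  F(5) - L(11) = 20 = U
  D(3) - Z(25) = 4 = E
  C(2) - L(11) = 17 = R
  J(9) - L(11) = 24 = Y
Plaintext: ACCESSQUERY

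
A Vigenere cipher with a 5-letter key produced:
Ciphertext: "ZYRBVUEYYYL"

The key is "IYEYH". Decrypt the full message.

Step 1: Key 'IYEYH' has length 5. Extended key: IYEYHIYEYHI
Step 2: Decrypt each position:
  Z(25) - I(8) = 17 = R
  Y(24) - Y(24) = 0 = A
  R(17) - E(4) = 13 = N
  B(1) - Y(24) = 3 = D
  V(21) - H(7) = 14 = O
  U(20) - I(8) = 12 = M
  E(4) - Y(24) = 6 = G
  Y(24) - E(4) = 20 = U
  Y(24) - Y(24) = 0 = A
  Y(24) - H(7) = 17 = R
  L(11) - I(8) = 3 = D
Plaintext: RANDOMGUARD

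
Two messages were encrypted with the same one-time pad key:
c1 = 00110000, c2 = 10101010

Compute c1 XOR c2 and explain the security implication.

Step 1: c1 XOR c2 = (m1 XOR k) XOR (m2 XOR k).
Step 2: By XOR associativity/commutativity: = m1 XOR m2 XOR k XOR k = m1 XOR m2.
Step 3: 00110000 XOR 10101010 = 10011010 = 154.
Step 4: The key cancels out! An attacker learns m1 XOR m2 = 154, revealing the relationship between plaintexts.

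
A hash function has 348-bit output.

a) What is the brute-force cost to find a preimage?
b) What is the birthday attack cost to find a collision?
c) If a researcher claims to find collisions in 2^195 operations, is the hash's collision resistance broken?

Step 1: Preimage resistance requires brute-force of 2^348 operations.
Step 2: Collision resistance (birthday bound) = 2^(348/2) = 2^174.
Step 3: The claimed attack costs 2^195 operations.
Step 4: Since 2^195 >= 2^174, the claimed attack is no faster than the generic birthday attack, so this does not break collision resistance.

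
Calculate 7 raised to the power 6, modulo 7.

Step 1: Compute 7^6 mod 7 step by step, reducing modulo 7 at each step.
  7^1 mod 7 = 0
  7^2 mod 7 = (0 * 7) mod 7 = 0
  7^3 mod 7 = (0 * 7) mod 7 = 0
  7^4 mod 7 = (0 * 7) mod 7 = 0
  7^5 mod 7 = (0 * 7) mod 7 = 0
  7^6 mod 7 = (0 * 7) mod 7 = 0
Step 2: Result = 0.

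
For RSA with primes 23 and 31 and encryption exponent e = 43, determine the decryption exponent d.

Step 1: n = 23 * 31 = 713.
Step 2: phi(n) = 22 * 30 = 660.
Step 3: Find d such that 43 * d = 1 (mod 660).
Step 4: d = 43^(-1) mod 660 = 307.
Verification: 43 * 307 = 13201 = 20 * 660 + 1.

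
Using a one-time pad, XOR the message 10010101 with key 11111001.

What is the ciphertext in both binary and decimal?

Step 1: Write out the XOR operation bit by bit:
  Message: 10010101
  Key:     11111001
  XOR:     01101100
Step 2: Convert to decimal: 01101100 = 108.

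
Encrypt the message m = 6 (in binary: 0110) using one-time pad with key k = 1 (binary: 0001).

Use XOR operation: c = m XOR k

Step 1: Write out the XOR operation bit by bit:
  Message: 0110
  Key:     0001
  XOR:     0111
Step 2: Convert to decimal: 0111 = 7.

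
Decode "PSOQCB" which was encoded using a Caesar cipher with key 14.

Step 1: Reverse the shift by subtracting 14 from each letter position.
  P (position 15) -> position (15-14) mod 26 = 1 -> B
  S (position 18) -> position (18-14) mod 26 = 4 -> E
  O (position 14) -> position (14-14) mod 26 = 0 -> A
  Q (position 16) -> position (16-14) mod 26 = 2 -> C
  C (position 2) -> position (2-14) mod 26 = 14 -> O
  B (position 1) -> position (1-14) mod 26 = 13 -> N
Decrypted message: BEACON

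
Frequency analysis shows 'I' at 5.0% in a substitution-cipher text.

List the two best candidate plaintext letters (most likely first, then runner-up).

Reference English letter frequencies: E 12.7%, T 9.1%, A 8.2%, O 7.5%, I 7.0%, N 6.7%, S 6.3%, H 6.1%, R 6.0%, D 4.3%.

Step 1: Observed frequency of 'I' is 5.0%.
Step 2: Compute distances to each reference frequency and sort:
  D (4.3%): difference = 0.7% <-- BEST
  R (6.0%): difference = 1.0% <-- RUNNER-UP
  H (6.1%): difference = 1.1%
  S (6.3%): difference = 1.3%
  N (6.7%): difference = 1.7%
Step 3: Most likely is 'D' (4.3%, diff 0.7%); second most likely is 'R' (6.0%, diff 1.0%).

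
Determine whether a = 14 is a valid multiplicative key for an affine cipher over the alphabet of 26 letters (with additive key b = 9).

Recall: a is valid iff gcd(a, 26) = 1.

Step 1: Compute gcd(14, 26).
Step 2: gcd(14, 26) = 2.
Since gcd = 2 != 1, 14 shares a common factor with 26, so it cannot be used.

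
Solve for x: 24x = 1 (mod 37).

Step 1: We need x such that 24 * x = 1 (mod 37).
Step 2: Using the extended Euclidean algorithm or trial:
  24 * 17 = 408 = 11 * 37 + 1.
Step 3: Since 408 mod 37 = 1, the inverse is x = 17.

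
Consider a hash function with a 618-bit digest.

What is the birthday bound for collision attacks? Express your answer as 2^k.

Step 1: The birthday paradox gives collision probability ~50% after sqrt(2^n) = 2^(n/2) hashes.
Step 2: For 618-bit output: 2^(618/2) = 2^309.
Step 3: Approximately 2^309 hash computations needed.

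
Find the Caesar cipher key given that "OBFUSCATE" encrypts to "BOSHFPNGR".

Step 1: Compare first letters: O (position 14) -> B (position 1).
Step 2: Shift = (1 - 14) mod 26 = 13.
The shift value is 13.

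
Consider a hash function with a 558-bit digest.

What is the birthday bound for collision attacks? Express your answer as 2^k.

Step 1: The birthday paradox gives collision probability ~50% after sqrt(2^n) = 2^(n/2) hashes.
Step 2: For 558-bit output: 2^(558/2) = 2^279.
Step 3: Approximately 2^279 hash computations needed.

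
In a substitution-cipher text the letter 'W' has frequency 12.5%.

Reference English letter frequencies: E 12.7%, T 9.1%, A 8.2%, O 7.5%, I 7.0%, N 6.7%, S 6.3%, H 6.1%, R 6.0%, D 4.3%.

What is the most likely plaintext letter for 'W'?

Step 1: The observed frequency is 12.5%.
Step 2: Compare with English frequencies:
  E: 12.7% (difference: 0.2%) <-- closest
  T: 9.1% (difference: 3.4%)
  A: 8.2% (difference: 4.3%)
  O: 7.5% (difference: 5.0%)
  I: 7.0% (difference: 5.5%)
  N: 6.7% (difference: 5.8%)
  S: 6.3% (difference: 6.2%)
  H: 6.1% (difference: 6.4%)
  R: 6.0% (difference: 6.5%)
  D: 4.3% (difference: 8.2%)
Step 3: 'W' most likely represents 'E' (frequency 12.7%).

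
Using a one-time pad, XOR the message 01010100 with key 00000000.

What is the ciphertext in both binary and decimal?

Step 1: Write out the XOR operation bit by bit:
  Message: 01010100
  Key:     00000000
  XOR:     01010100
Step 2: Convert to decimal: 01010100 = 84.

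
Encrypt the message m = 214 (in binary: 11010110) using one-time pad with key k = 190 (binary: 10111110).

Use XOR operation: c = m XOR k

Step 1: Write out the XOR operation bit by bit:
  Message: 11010110
  Key:     10111110
  XOR:     01101000
Step 2: Convert to decimal: 01101000 = 104.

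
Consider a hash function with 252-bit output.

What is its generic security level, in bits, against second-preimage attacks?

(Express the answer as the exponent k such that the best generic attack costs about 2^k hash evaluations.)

Step 1: The hash has a 252-bit output.
Step 2: Second-preimage resistance means: given a specific input x, it should be infeasible to find a different y with h(y) = h(x).
With a 252-bit output, a generic search for a second preimage costs about 2^252 evaluations (each trial matches the fixed target with probability 2^-252).
Step 3: Security level = 252 bits.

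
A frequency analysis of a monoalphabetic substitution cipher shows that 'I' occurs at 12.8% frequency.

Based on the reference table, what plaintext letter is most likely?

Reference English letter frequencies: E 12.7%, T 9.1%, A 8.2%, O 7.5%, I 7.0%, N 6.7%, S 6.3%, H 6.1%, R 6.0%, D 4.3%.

Step 1: The observed frequency is 12.8%.
Step 2: Compare with English frequencies:
  E: 12.7% (difference: 0.1%) <-- closest
  T: 9.1% (difference: 3.7%)
  A: 8.2% (difference: 4.6%)
  O: 7.5% (difference: 5.3%)
  I: 7.0% (difference: 5.8%)
  N: 6.7% (difference: 6.1%)
  S: 6.3% (difference: 6.5%)
  H: 6.1% (difference: 6.7%)
  R: 6.0% (difference: 6.8%)
  D: 4.3% (difference: 8.5%)
Step 3: 'I' most likely represents 'E' (frequency 12.7%).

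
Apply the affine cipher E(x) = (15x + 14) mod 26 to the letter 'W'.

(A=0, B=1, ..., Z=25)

Step 1: Convert 'W' to number: x = 22.
Step 2: E(22) = (15 * 22 + 14) mod 26 = 344 mod 26 = 6.
Step 3: Convert 6 back to letter: G.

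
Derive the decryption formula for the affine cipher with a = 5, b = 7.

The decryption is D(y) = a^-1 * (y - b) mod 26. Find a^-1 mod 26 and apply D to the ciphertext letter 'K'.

Step 1: Find a^-1, the modular inverse of 5 mod 26.
Step 2: We need 5 * a^-1 = 1 (mod 26).
Step 3: 5 * 21 = 105 = 4 * 26 + 1, so a^-1 = 21.
Step 4: D(y) = 21(y - 7) mod 26.
Step 5: Apply to 'K' (y = 10): D(10) = 21 * (10 - 7) mod 26 = 21 * 3 mod 26 = 11 -> 'L'.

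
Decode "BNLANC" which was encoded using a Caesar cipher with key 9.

Step 1: Reverse the shift by subtracting 9 from each letter position.
  B (position 1) -> position (1-9) mod 26 = 18 -> S
  N (position 13) -> position (13-9) mod 26 = 4 -> E
  L (position 11) -> position (11-9) mod 26 = 2 -> C
  A (position 0) -> position (0-9) mod 26 = 17 -> R
  N (position 13) -> position (13-9) mod 26 = 4 -> E
  C (position 2) -> position (2-9) mod 26 = 19 -> T
Decrypted message: SECRET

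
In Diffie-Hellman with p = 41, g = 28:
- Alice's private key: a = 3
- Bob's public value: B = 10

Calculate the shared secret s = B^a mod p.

Step 1: s = B^a mod p = 10^3 mod 41.
  10^1 mod 41 = 10
  10^2 mod 41 = (10 * 10) mod 41 = 18
  10^3 mod 41 = (18 * 10) mod 41 = 16
Result: shared secret = 16.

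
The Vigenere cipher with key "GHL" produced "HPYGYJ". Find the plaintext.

Step 1: Extend key: GHLGHL
Step 2: Decrypt each letter (c - k) mod 26:
  H(7) - G(6) = (7-6) mod 26 = 1 = B
  P(15) - H(7) = (15-7) mod 26 = 8 = I
  Y(24) - L(11) = (24-11) mod 26 = 13 = N
  G(6) - G(6) = (6-6) mod 26 = 0 = A
  Y(24) - H(7) = (24-7) mod 26 = 17 = R
  J(9) - L(11) = (9-11) mod 26 = 24 = Y
Plaintext: BINARY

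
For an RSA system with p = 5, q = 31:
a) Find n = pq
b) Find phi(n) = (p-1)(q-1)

Step 1: n = p * q = 5 * 31 = 155.
Step 2: phi(n) = (p-1)(q-1) = 4 * 30 = 120.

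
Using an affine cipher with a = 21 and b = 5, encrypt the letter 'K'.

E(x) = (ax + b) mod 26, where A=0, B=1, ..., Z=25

Step 1: Convert 'K' to number: x = 10.
Step 2: E(10) = (21 * 10 + 5) mod 26 = 215 mod 26 = 7.
Step 3: Convert 7 back to letter: H.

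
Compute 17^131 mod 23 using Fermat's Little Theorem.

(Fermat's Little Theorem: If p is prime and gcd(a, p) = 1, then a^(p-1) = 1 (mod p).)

Step 1: Since 23 is prime, by Fermat's Little Theorem: 17^22 = 1 (mod 23).
Step 2: Reduce exponent: 131 mod 22 = 21.
Step 3: So 17^131 = 17^21 (mod 23).
Step 4: 17^21 mod 23 = 19.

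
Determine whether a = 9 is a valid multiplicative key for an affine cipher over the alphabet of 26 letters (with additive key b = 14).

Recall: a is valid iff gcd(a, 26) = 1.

Step 1: Compute gcd(9, 26).
Step 2: gcd(9, 26) = 1.
Since gcd = 1, 9 is coprime with 26, so it is a valid key.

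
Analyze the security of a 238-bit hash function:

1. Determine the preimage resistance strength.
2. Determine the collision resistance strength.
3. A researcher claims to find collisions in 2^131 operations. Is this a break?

Step 1: Preimage resistance requires brute-force of 2^238 operations.
Step 2: Collision resistance (birthday bound) = 2^(238/2) = 2^119.
Step 3: The claimed attack costs 2^131 operations.
Step 4: Since 2^131 >= 2^119, the claimed attack is no faster than the generic birthday attack, so this does not break collision resistance.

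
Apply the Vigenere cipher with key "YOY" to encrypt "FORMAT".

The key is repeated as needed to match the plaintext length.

Step 1: Repeat key to match plaintext length:
  Plaintext: FORMAT
  Key:       YOYYOY
Step 2: Encrypt each letter:
  F(5) + Y(24) = (5+24) mod 26 = 3 = D
  O(14) + O(14) = (14+14) mod 26 = 2 = C
  R(17) + Y(24) = (17+24) mod 26 = 15 = P
  M(12) + Y(24) = (12+24) mod 26 = 10 = K
  A(0) + O(14) = (0+14) mod 26 = 14 = O
  T(19) + Y(24) = (19+24) mod 26 = 17 = R
Ciphertext: DCPKOR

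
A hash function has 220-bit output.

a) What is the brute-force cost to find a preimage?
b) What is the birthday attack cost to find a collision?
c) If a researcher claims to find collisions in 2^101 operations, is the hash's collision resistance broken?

Step 1: Preimage resistance requires brute-force of 2^220 operations.
Step 2: Collision resistance (birthday bound) = 2^(220/2) = 2^110.
Step 3: The claimed attack costs 2^101 operations.
Step 4: Since 2^101 < 2^110, the claimed attack beats the generic birthday bound, so collision resistance is broken.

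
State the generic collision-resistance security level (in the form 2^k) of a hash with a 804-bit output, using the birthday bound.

Step 1: The birthday paradox gives collision probability ~50% after sqrt(2^n) = 2^(n/2) hashes.
Step 2: For 804-bit output: 2^(804/2) = 2^402.
Step 3: Approximately 2^402 hash computations needed.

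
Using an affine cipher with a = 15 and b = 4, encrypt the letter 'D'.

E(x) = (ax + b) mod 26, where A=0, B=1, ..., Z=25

Step 1: Convert 'D' to number: x = 3.
Step 2: E(3) = (15 * 3 + 4) mod 26 = 49 mod 26 = 23.
Step 3: Convert 23 back to letter: X.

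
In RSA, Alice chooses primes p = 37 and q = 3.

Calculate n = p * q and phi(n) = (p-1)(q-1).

Step 1: n = p * q = 37 * 3 = 111.
Step 2: phi(n) = (p-1)(q-1) = 36 * 2 = 72.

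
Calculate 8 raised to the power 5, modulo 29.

Step 1: Compute 8^5 mod 29 step by step, reducing modulo 29 at each step.
  8^1 mod 29 = 8
  8^2 mod 29 = (8 * 8) mod 29 = 6
  8^3 mod 29 = (6 * 8) mod 29 = 19
  8^4 mod 29 = (19 * 8) mod 29 = 7
  8^5 mod 29 = (7 * 8) mod 29 = 27
Step 2: Result = 27.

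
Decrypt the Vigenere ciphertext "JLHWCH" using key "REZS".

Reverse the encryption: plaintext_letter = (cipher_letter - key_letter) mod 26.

Step 1: Extend key: REZSRE
Step 2: Decrypt each letter (c - k) mod 26:
  J(9) - R(17) = (9-17) mod 26 = 18 = S
  L(11) - E(4) = (11-4) mod 26 = 7 = H
  H(7) - Z(25) = (7-25) mod 26 = 8 = I
  W(22) - S(18) = (22-18) mod 26 = 4 = E
  C(2) - R(17) = (2-17) mod 26 = 11 = L
  H(7) - E(4) = (7-4) mod 26 = 3 = D
Plaintext: SHIELD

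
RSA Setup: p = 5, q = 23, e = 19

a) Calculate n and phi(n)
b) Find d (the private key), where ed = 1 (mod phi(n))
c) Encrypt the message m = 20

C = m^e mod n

Step 1: n = 5 * 23 = 115.
Step 2: phi(n) = (5-1)(23-1) = 4 * 22 = 88.
Step 3: Find d = 19^(-1) mod 88 = 51.
  Verify: 19 * 51 = 969 = 1 (mod 88).
Step 4: C = 20^19 mod 115 = 40.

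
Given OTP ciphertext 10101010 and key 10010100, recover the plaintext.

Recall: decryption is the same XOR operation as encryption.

Step 1: XOR ciphertext with key:
  Ciphertext: 10101010
  Key:        10010100
  XOR:        00111110
Step 2: Plaintext = 00111110 = 62 in decimal.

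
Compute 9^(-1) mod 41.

Step 1: We need x such that 9 * x = 1 (mod 41).
Step 2: Using the extended Euclidean algorithm or trial:
  9 * 32 = 288 = 7 * 41 + 1.
Step 3: Since 288 mod 41 = 1, the inverse is x = 32.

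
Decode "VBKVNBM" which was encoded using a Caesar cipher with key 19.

Step 1: Reverse the shift by subtracting 19 from each letter position.
  V (position 21) -> position (21-19) mod 26 = 2 -> C
  B (position 1) -> position (1-19) mod 26 = 8 -> I
  K (position 10) -> position (10-19) mod 26 = 17 -> R
  V (position 21) -> position (21-19) mod 26 = 2 -> C
  N (position 13) -> position (13-19) mod 26 = 20 -> U
  B (position 1) -> position (1-19) mod 26 = 8 -> I
  M (position 12) -> position (12-19) mod 26 = 19 -> T
Decrypted message: CIRCUIT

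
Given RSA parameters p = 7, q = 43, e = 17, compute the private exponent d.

Step 1: n = 7 * 43 = 301.
Step 2: phi(n) = 6 * 42 = 252.
Step 3: Find d such that 17 * d = 1 (mod 252).
Step 4: d = 17^(-1) mod 252 = 89.
Verification: 17 * 89 = 1513 = 6 * 252 + 1.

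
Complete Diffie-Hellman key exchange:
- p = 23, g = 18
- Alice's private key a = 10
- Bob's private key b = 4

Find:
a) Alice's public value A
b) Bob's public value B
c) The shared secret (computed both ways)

Step 1: A = g^a mod p = 18^10 mod 23 = 9.
Step 2: B = g^b mod p = 18^4 mod 23 = 4.
Step 3: Alice computes s = B^a mod p = 4^10 mod 23 = 6.
Step 4: Bob computes s = A^b mod p = 9^4 mod 23 = 6.
Both sides agree: shared secret = 6.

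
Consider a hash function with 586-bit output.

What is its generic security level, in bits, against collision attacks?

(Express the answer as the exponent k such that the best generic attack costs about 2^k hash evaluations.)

Step 1: The hash has a 586-bit output.
Step 2: Collision resistance means it should be infeasible to find any x != y with h(x) = h(y).
By the birthday bound, a generic collision search succeeds after about sqrt(2^586) = 2^(586/2) = 2^293 evaluations.
Step 3: Security level = 293 bits.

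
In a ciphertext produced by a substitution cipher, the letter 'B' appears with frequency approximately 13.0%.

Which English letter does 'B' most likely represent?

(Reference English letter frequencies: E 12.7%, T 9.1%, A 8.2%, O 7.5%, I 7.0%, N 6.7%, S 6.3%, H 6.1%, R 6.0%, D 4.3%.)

Step 1: The observed frequency is 13.0%.
Step 2: Compare with English frequencies:
  E: 12.7% (difference: 0.3%) <-- closest
  T: 9.1% (difference: 3.9%)
  A: 8.2% (difference: 4.8%)
  O: 7.5% (difference: 5.5%)
  I: 7.0% (difference: 6.0%)
  N: 6.7% (difference: 6.3%)
  S: 6.3% (difference: 6.7%)
  H: 6.1% (difference: 6.9%)
  R: 6.0% (difference: 7.0%)
  D: 4.3% (difference: 8.7%)
Step 3: 'B' most likely represents 'E' (frequency 12.7%).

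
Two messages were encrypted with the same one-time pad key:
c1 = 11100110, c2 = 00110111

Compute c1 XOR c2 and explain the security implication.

Step 1: c1 XOR c2 = (m1 XOR k) XOR (m2 XOR k).
Step 2: By XOR associativity/commutativity: = m1 XOR m2 XOR k XOR k = m1 XOR m2.
Step 3: 11100110 XOR 00110111 = 11010001 = 209.
Step 4: The key cancels out! An attacker learns m1 XOR m2 = 209, revealing the relationship between plaintexts.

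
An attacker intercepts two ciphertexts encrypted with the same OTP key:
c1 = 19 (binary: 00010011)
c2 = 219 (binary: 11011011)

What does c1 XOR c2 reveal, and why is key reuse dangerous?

Step 1: c1 XOR c2 = (m1 XOR k) XOR (m2 XOR k).
Step 2: By XOR associativity/commutativity: = m1 XOR m2 XOR k XOR k = m1 XOR m2.
Step 3: 00010011 XOR 11011011 = 11001000 = 200.
Step 4: The key cancels out! An attacker learns m1 XOR m2 = 200, revealing the relationship between plaintexts.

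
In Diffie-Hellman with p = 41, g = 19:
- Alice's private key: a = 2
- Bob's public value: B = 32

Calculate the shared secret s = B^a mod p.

Step 1: s = B^a mod p = 32^2 mod 41.
  32^1 mod 41 = 32
  32^2 mod 41 = (32 * 32) mod 41 = 40
Result: shared secret = 40.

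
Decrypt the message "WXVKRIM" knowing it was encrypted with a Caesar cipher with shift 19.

Step 1: Reverse the shift by subtracting 19 from each letter position.
  W (position 22) -> position (22-19) mod 26 = 3 -> D
  X (position 23) -> position (23-19) mod 26 = 4 -> E
  V (position 21) -> position (21-19) mod 26 = 2 -> C
  K (position 10) -> position (10-19) mod 26 = 17 -> R
  R (position 17) -> position (17-19) mod 26 = 24 -> Y
  I (position 8) -> position (8-19) mod 26 = 15 -> P
  M (position 12) -> position (12-19) mod 26 = 19 -> T
Decrypted message: DECRYPT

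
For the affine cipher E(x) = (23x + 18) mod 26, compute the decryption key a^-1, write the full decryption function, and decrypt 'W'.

Step 1: Find a^-1, the modular inverse of 23 mod 26.
Step 2: We need 23 * a^-1 = 1 (mod 26).
Step 3: 23 * 17 = 391 = 15 * 26 + 1, so a^-1 = 17.
Step 4: D(y) = 17(y - 18) mod 26.
Step 5: Apply to 'W' (y = 22): D(22) = 17 * (22 - 18) mod 26 = 17 * 4 mod 26 = 16 -> 'Q'.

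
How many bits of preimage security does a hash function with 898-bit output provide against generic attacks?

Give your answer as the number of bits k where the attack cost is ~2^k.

Step 1: The hash has a 898-bit output.
Step 2: Preimage resistance means: given a digest h(x), it should be infeasible to find any input that hashes to it.
With a 898-bit output there are 2^898 possible digests, so a generic brute-force preimage search costs about 2^898 evaluations.
Step 3: Security level = 898 bits.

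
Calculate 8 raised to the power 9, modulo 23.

Step 1: Compute 8^9 mod 23 step by step, reducing modulo 23 at each step.
  8^1 mod 23 = 8
  8^2 mod 23 = (8 * 8) mod 23 = 18
  8^3 mod 23 = (18 * 8) mod 23 = 6
  8^4 mod 23 = (6 * 8) mod 23 = 2
  8^5 mod 23 = (2 * 8) mod 23 = 16
  8^6 mod 23 = (16 * 8) mod 23 = 13
  8^7 mod 23 = (13 * 8) mod 23 = 12
  8^8 mod 23 = (12 * 8) mod 23 = 4
  8^9 mod 23 = (4 * 8) mod 23 = 9
Step 2: Result = 9.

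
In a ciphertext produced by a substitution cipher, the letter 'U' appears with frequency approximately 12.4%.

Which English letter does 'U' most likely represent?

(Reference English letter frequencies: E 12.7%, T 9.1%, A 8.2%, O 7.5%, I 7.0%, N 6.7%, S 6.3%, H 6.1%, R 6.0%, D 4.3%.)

Step 1: The observed frequency is 12.4%.
Step 2: Compare with English frequencies:
  E: 12.7% (difference: 0.3%) <-- closest
  T: 9.1% (difference: 3.3%)
  A: 8.2% (difference: 4.2%)
  O: 7.5% (difference: 4.9%)
  I: 7.0% (difference: 5.4%)
  N: 6.7% (difference: 5.7%)
  S: 6.3% (difference: 6.1%)
  H: 6.1% (difference: 6.3%)
  R: 6.0% (difference: 6.4%)
  D: 4.3% (difference: 8.1%)
Step 3: 'U' most likely represents 'E' (frequency 12.7%).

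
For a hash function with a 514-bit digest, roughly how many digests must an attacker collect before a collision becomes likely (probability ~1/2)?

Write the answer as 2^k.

Step 1: The birthday paradox gives collision probability ~50% after sqrt(2^n) = 2^(n/2) hashes.
Step 2: For 514-bit output: 2^(514/2) = 2^257.
Step 3: Approximately 2^257 hash computations needed.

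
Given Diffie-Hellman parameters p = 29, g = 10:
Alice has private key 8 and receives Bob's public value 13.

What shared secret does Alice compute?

Step 1: s = B^a mod p = 13^8 mod 29.
  13^1 mod 29 = 13
  13^2 mod 29 = (13 * 13) mod 29 = 24
  13^3 mod 29 = (24 * 13) mod 29 = 22
  13^4 mod 29 = (22 * 13) mod 29 = 25
  13^5 mod 29 = (25 * 13) mod 29 = 6
  13^6 mod 29 = (6 * 13) mod 29 = 20
  13^7 mod 29 = (20 * 13) mod 29 = 28
  13^8 mod 29 = (28 * 13) mod 29 = 16
Result: shared secret = 16.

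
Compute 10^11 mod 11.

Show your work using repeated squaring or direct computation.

Step 1: Compute 10^11 mod 11 step by step, reducing modulo 11 at each step.
  10^1 mod 11 = 10
  10^2 mod 11 = (10 * 10) mod 11 = 1
  10^3 mod 11 = (1 * 10) mod 11 = 10
  10^4 mod 11 = (10 * 10) mod 11 = 1
  10^5 mod 11 = (1 * 10) mod 11 = 10
  10^6 mod 11 = (10 * 10) mod 11 = 1
  10^7 mod 11 = (1 * 10) mod 11 = 10
  10^8 mod 11 = (10 * 10) mod 11 = 1
  10^9 mod 11 = (1 * 10) mod 11 = 10
  10^10 mod 11 = (10 * 10) mod 11 = 1
  10^11 mod 11 = (1 * 10) mod 11 = 10
Step 2: Result = 10.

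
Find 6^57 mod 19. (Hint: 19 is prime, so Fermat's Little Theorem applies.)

Step 1: Since 19 is prime, by Fermat's Little Theorem: 6^18 = 1 (mod 19).
Step 2: Reduce exponent: 57 mod 18 = 3.
Step 3: So 6^57 = 6^3 (mod 19).
Step 4: 6^3 mod 19 = 7.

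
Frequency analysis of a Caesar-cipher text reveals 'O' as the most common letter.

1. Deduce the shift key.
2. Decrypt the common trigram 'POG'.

Step 1: In English, 'E' is the most frequent letter (12.7%).
Step 2: The most frequent ciphertext letter is 'O' (position 14).
Step 3: Shift = (14 - 4) mod 26 = 10.
Step 4: Decrypt 'POG' by shifting back 10:
  P -> F
  O -> E
  G -> W
Step 5: 'POG' decrypts to 'FEW'.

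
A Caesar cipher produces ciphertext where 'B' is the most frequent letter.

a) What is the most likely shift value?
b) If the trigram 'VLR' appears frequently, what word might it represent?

Step 1: In English, 'E' is the most frequent letter (12.7%).
Step 2: The most frequent ciphertext letter is 'B' (position 1).
Step 3: Shift = (1 - 4) mod 26 = 23.
Step 4: Decrypt 'VLR' by shifting back 23:
  V -> Y
  L -> O
  R -> U
Step 5: 'VLR' decrypts to 'YOU'.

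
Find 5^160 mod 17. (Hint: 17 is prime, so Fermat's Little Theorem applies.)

Step 1: Since 17 is prime, by Fermat's Little Theorem: 5^16 = 1 (mod 17).
Step 2: Reduce exponent: 160 mod 16 = 0.
Step 3: So 5^160 = 5^0 (mod 17).
Step 4: 5^0 mod 17 = 1.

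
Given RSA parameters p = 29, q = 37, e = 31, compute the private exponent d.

Step 1: n = 29 * 37 = 1073.
Step 2: phi(n) = 28 * 36 = 1008.
Step 3: Find d such that 31 * d = 1 (mod 1008).
Step 4: d = 31^(-1) mod 1008 = 943.
Verification: 31 * 943 = 29233 = 29 * 1008 + 1.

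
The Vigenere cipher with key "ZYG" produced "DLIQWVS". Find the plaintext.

Step 1: Extend key: ZYGZYGZ
Step 2: Decrypt each letter (c - k) mod 26:
  D(3) - Z(25) = (3-25) mod 26 = 4 = E
  L(11) - Y(24) = (11-24) mod 26 = 13 = N
  I(8) - G(6) = (8-6) mod 26 = 2 = C
  Q(16) - Z(25) = (16-25) mod 26 = 17 = R
  W(22) - Y(24) = (22-24) mod 26 = 24 = Y
  V(21) - G(6) = (21-6) mod 26 = 15 = P
  S(18) - Z(25) = (18-25) mod 26 = 19 = T
Plaintext: ENCRYPT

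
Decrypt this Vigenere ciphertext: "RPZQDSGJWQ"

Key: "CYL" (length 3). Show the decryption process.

Step 1: Key 'CYL' has length 3. Extended key: CYLCYLCYLC
Step 2: Decrypt each position:
  R(17) - C(2) = 15 = P
  P(15) - Y(24) = 17 = R
  Z(25) - L(11) = 14 = O
  Q(16) - C(2) = 14 = O
  D(3) - Y(24) = 5 = F
  S(18) - L(11) = 7 = H
  G(6) - C(2) = 4 = E
  J(9) - Y(24) = 11 = L
  W(22) - L(11) = 11 = L
  Q(16) - C(2) = 14 = O
Plaintext: PROOFHELLO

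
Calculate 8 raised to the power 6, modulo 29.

Step 1: Compute 8^6 mod 29 step by step, reducing modulo 29 at each step.
  8^1 mod 29 = 8
  8^2 mod 29 = (8 * 8) mod 29 = 6
  8^3 mod 29 = (6 * 8) mod 29 = 19
  8^4 mod 29 = (19 * 8) mod 29 = 7
  8^5 mod 29 = (7 * 8) mod 29 = 27
  8^6 mod 29 = (27 * 8) mod 29 = 13
Step 2: Result = 13.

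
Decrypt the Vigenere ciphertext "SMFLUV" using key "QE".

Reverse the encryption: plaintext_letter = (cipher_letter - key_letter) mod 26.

Step 1: Extend key: QEQEQE
Step 2: Decrypt each letter (c - k) mod 26:
  S(18) - Q(16) = (18-16) mod 26 = 2 = C
  M(12) - E(4) = (12-4) mod 26 = 8 = I
  F(5) - Q(16) = (5-16) mod 26 = 15 = P
  L(11) - E(4) = (11-4) mod 26 = 7 = H
  U(20) - Q(16) = (20-16) mod 26 = 4 = E
  V(21) - E(4) = (21-4) mod 26 = 17 = R
Plaintext: CIPHER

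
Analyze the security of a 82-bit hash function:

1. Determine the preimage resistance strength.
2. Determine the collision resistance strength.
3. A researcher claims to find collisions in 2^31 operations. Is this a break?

Step 1: Preimage resistance requires brute-force of 2^82 operations.
Step 2: Collision resistance (birthday bound) = 2^(82/2) = 2^41.
Step 3: The claimed attack costs 2^31 operations.
Step 4: Since 2^31 < 2^41, the claimed attack beats the generic birthday bound, so collision resistance is broken.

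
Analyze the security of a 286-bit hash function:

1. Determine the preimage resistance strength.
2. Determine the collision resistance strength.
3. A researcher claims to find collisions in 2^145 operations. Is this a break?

Step 1: Preimage resistance requires brute-force of 2^286 operations.
Step 2: Collision resistance (birthday bound) = 2^(286/2) = 2^143.
Step 3: The claimed attack costs 2^145 operations.
Step 4: Since 2^145 >= 2^143, the claimed attack is no faster than the generic birthday attack, so this does not break collision resistance.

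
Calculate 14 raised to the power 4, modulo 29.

Step 1: Compute 14^4 mod 29 step by step, reducing modulo 29 at each step.
  14^1 mod 29 = 14
  14^2 mod 29 = (14 * 14) mod 29 = 22
  14^3 mod 29 = (22 * 14) mod 29 = 18
  14^4 mod 29 = (18 * 14) mod 29 = 20
Step 2: Result = 20.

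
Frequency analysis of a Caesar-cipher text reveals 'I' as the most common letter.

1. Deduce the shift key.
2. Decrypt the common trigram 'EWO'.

Step 1: In English, 'E' is the most frequent letter (12.7%).
Step 2: The most frequent ciphertext letter is 'I' (position 8).
Step 3: Shift = (8 - 4) mod 26 = 4.
Step 4: Decrypt 'EWO' by shifting back 4:
  E -> A
  W -> S
  O -> K
Step 5: 'EWO' decrypts to 'ASK'.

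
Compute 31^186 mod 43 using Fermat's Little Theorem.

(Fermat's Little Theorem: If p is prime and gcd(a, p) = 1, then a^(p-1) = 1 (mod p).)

Step 1: Since 43 is prime, by Fermat's Little Theorem: 31^42 = 1 (mod 43).
Step 2: Reduce exponent: 186 mod 42 = 18.
Step 3: So 31^186 = 31^18 (mod 43).
Step 4: 31^18 mod 43 = 16.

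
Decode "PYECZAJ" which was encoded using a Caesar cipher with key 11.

Step 1: Reverse the shift by subtracting 11 from each letter position.
  P (position 15) -> position (15-11) mod 26 = 4 -> E
  Y (position 24) -> position (24-11) mod 26 = 13 -> N
  E (position 4) -> position (4-11) mod 26 = 19 -> T
  C (position 2) -> position (2-11) mod 26 = 17 -> R
  Z (position 25) -> position (25-11) mod 26 = 14 -> O
  A (position 0) -> position (0-11) mod 26 = 15 -> P
  J (position 9) -> position (9-11) mod 26 = 24 -> Y
Decrypted message: ENTROPY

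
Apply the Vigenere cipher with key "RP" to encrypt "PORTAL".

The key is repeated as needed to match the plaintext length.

Step 1: Repeat key to match plaintext length:
  Plaintext: PORTAL
  Key:       RPRPRP
Step 2: Encrypt each letter:
  P(15) + R(17) = (15+17) mod 26 = 6 = G
  O(14) + P(15) = (14+15) mod 26 = 3 = D
  R(17) + R(17) = (17+17) mod 26 = 8 = I
  T(19) + P(15) = (19+15) mod 26 = 8 = I
  A(0) + R(17) = (0+17) mod 26 = 17 = R
  L(11) + P(15) = (11+15) mod 26 = 0 = A
Ciphertext: GDIIRA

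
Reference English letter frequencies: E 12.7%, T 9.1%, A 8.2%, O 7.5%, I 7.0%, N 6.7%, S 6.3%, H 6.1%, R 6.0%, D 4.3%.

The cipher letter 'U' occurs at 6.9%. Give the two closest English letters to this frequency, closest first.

Step 1: Observed frequency of 'U' is 6.9%.
Step 2: Compute distances to each reference frequency and sort:
  I (7.0%): difference = 0.1% <-- BEST
  N (6.7%): difference = 0.2% <-- RUNNER-UP
  O (7.5%): difference = 0.6%
  S (6.3%): difference = 0.6%
  H (6.1%): difference = 0.8%
Step 3: Most likely is 'I' (7.0%, diff 0.1%); second most likely is 'N' (6.7%, diff 0.2%).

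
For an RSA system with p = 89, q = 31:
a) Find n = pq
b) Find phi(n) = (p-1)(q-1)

Step 1: n = p * q = 89 * 31 = 2759.
Step 2: phi(n) = (p-1)(q-1) = 88 * 30 = 2640.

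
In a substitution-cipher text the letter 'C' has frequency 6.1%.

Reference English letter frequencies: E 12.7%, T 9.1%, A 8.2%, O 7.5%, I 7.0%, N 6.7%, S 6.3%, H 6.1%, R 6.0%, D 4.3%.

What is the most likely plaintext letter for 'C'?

Step 1: The observed frequency is 6.1%.
Step 2: Compare with English frequencies:
  E: 12.7% (difference: 6.6%)
  T: 9.1% (difference: 3.0%)
  A: 8.2% (difference: 2.1%)
  O: 7.5% (difference: 1.4%)
  I: 7.0% (difference: 0.9%)
  N: 6.7% (difference: 0.6%)
  S: 6.3% (difference: 0.2%)
  H: 6.1% (difference: 0.0%) <-- closest
  R: 6.0% (difference: 0.1%)
  D: 4.3% (difference: 1.8%)
Step 3: 'C' most likely represents 'H' (frequency 6.1%).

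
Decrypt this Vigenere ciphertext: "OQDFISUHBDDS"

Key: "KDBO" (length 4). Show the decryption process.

Step 1: Key 'KDBO' has length 4. Extended key: KDBOKDBOKDBO
Step 2: Decrypt each position:
  O(14) - K(10) = 4 = E
  Q(16) - D(3) = 13 = N
  D(3) - B(1) = 2 = C
  F(5) - O(14) = 17 = R
  I(8) - K(10) = 24 = Y
  S(18) - D(3) = 15 = P
  U(20) - B(1) = 19 = T
  H(7) - O(14) = 19 = T
  B(1) - K(10) = 17 = R
  D(3) - D(3) = 0 = A
  D(3) - B(1) = 2 = C
  S(18) - O(14) = 4 = E
Plaintext: ENCRYPTTRACE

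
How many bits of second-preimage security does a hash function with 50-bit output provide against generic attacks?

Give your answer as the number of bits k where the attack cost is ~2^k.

Step 1: The hash has a 50-bit output.
Step 2: Second-preimage resistance means: given a specific input x, it should be infeasible to find a different y with h(y) = h(x).
With a 50-bit output, a generic search for a second preimage costs about 2^50 evaluations (each trial matches the fixed target with probability 2^-50).
Step 3: Security level = 50 bits.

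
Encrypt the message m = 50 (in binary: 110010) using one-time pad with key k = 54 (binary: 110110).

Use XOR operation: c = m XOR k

Step 1: Write out the XOR operation bit by bit:
  Message: 110010
  Key:     110110
  XOR:     000100
Step 2: Convert to decimal: 000100 = 4.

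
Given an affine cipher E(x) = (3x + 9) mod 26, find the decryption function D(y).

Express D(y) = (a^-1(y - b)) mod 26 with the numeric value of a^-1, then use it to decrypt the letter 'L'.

Step 1: Find a^-1, the modular inverse of 3 mod 26.
Step 2: We need 3 * a^-1 = 1 (mod 26).
Step 3: 3 * 9 = 27 = 1 * 26 + 1, so a^-1 = 9.
Step 4: D(y) = 9(y - 9) mod 26.
Step 5: Apply to 'L' (y = 11): D(11) = 9 * (11 - 9) mod 26 = 9 * 2 mod 26 = 18 -> 'S'.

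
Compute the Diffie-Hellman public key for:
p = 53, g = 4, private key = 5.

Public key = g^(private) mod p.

Step 1: A = g^a mod p = 4^5 mod 53.
  4^1 mod 53 = 4
  4^2 mod 53 = (4 * 4) mod 53 = 16
  4^3 mod 53 = (16 * 4) mod 53 = 11
  4^4 mod 53 = (11 * 4) mod 53 = 44
  4^5 mod 53 = (44 * 4) mod 53 = 17
Result: A = 17.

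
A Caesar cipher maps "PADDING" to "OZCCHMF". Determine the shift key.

Step 1: Compare first letters: P (position 15) -> O (position 14).
Step 2: Shift = (14 - 15) mod 26 = 25.
The shift value is 25.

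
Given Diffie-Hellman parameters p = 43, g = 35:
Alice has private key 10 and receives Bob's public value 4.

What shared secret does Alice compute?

Step 1: s = B^a mod p = 4^10 mod 43.
  4^1 mod 43 = 4
  4^2 mod 43 = (4 * 4) mod 43 = 16
  4^3 mod 43 = (16 * 4) mod 43 = 21
  4^4 mod 43 = (21 * 4) mod 43 = 41
  4^5 mod 43 = (41 * 4) mod 43 = 35
  4^6 mod 43 = (35 * 4) mod 43 = 11
  4^7 mod 43 = (11 * 4) mod 43 = 1
  4^8 mod 43 = (1 * 4) mod 43 = 4
  4^9 mod 43 = (4 * 4) mod 43 = 16
  4^10 mod 43 = (16 * 4) mod 43 = 21
Result: shared secret = 21.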